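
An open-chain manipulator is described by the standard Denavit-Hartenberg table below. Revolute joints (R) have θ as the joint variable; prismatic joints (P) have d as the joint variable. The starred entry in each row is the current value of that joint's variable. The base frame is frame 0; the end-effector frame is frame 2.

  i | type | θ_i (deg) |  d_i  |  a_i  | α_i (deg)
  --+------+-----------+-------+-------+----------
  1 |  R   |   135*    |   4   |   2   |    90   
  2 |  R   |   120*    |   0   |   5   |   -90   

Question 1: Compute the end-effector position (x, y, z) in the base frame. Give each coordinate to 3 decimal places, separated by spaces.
after link 1: o_1 = (-1.4142, 1.4142, 4.0000)
after link 2: o_2 = (0.3536, -0.3536, 8.3301)

0.354 -0.354 8.330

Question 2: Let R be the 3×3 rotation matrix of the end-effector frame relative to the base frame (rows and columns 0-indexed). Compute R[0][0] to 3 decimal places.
End-effector x-axis (col 0 of R) = (0.3536,-0.3536,0.8660)
R[0][0] = 0.3536

0.354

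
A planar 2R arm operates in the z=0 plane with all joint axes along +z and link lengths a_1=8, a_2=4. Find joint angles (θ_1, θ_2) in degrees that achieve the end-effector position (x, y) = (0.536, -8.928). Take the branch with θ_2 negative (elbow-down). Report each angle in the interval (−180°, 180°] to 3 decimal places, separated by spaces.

cos θ_2 = (79.9965−8²−4²)/(2·8·4) = -0.0001; θ_2 = -90.0032° (elbow-down)
β = atan2(-8.9280,0.5360) = -86.5643°; ψ = atan2(-4.0000,7.9998) = -26.5657°
θ_1 = β − ψ = -59.9986°

-59.999 -90.003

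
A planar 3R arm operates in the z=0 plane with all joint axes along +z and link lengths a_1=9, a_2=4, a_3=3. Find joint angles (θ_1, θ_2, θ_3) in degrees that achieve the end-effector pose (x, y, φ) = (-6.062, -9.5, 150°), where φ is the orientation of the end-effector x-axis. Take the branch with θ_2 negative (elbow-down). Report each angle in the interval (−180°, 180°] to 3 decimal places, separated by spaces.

wrist centre = target − a_3·(cos φ, sin φ) = (-3.4639, -11.0000)
cos θ_2 = (132.9988−9²−4²)/(2·9·4) = 0.5000; θ_2 = -60.0011° (elbow-down)
β = atan2(-11.0000,-3.4639) = -107.4793°; ψ = atan2(-3.4641,10.9999) = -17.4805°
θ_1 = β − ψ = -89.9989°
θ_3 = φ − θ_1 − θ_2 = -60.0000° (wrapped to (-180°,180°])

-89.999 -60.001 -60.000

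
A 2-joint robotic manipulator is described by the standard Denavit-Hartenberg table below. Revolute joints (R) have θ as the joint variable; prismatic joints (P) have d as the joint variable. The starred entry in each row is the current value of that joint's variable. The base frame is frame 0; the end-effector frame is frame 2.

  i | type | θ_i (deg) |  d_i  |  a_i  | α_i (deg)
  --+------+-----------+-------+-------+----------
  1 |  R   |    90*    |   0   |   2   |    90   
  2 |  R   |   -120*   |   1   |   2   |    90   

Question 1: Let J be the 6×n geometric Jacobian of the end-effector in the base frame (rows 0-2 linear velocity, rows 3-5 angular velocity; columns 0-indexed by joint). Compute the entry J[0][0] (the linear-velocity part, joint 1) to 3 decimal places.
axis z_0 = ẑ; lever o_n−o_0 = (1.0000,1.0000,-1.7321)
cross product → J_v[:, 0] = (-1.0000,1.0000,0.0000)
J_ω[:, 0] = z_0
entry J[0][0] = -1.0000

-1.000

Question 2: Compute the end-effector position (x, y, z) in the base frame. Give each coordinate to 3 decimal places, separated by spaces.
after link 1: o_1 = (0.0000, 2.0000, 0.0000)
after link 2: o_2 = (1.0000, 1.0000, -1.7321)

1.000 1.000 -1.732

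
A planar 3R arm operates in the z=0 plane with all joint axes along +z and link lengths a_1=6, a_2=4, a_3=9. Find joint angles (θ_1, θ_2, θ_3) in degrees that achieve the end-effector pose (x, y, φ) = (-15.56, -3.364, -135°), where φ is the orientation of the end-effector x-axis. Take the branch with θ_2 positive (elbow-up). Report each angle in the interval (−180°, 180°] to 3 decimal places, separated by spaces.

149.998 30.006 44.997

wrist centre = target − a_3·(cos φ, sin φ) = (-9.1960, 3.0000)
cos θ_2 = (93.5669−6²−4²)/(2·6·4) = 0.8660; θ_2 = 30.0055° (elbow-up)
β = atan2(3.0000,-9.1960) = 161.9325°; ψ = atan2(2.0003,9.4639) = 11.9346°
θ_1 = β − ψ = 149.9978°
θ_3 = φ − θ_1 − θ_2 = 44.9966° (wrapped to (-180°,180°])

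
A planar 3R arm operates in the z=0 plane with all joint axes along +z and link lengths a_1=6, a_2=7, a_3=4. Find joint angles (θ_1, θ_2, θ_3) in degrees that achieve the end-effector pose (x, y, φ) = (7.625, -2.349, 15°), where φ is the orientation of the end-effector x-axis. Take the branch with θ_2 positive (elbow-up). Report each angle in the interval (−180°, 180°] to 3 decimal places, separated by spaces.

-120.002 135.002 -0.000

wrist centre = target − a_3·(cos φ, sin φ) = (3.7613, -3.3843)
cos θ_2 = (25.6007−6²−7²)/(2·6·7) = -0.7071; θ_2 = 135.0023° (elbow-up)
β = atan2(-3.3843,3.7613) = -41.9797°; ψ = atan2(4.9496,1.0501) = 78.0222°
θ_1 = β − ψ = -120.0019°
θ_3 = φ − θ_1 − θ_2 = -0.0004° (wrapped to (-180°,180°])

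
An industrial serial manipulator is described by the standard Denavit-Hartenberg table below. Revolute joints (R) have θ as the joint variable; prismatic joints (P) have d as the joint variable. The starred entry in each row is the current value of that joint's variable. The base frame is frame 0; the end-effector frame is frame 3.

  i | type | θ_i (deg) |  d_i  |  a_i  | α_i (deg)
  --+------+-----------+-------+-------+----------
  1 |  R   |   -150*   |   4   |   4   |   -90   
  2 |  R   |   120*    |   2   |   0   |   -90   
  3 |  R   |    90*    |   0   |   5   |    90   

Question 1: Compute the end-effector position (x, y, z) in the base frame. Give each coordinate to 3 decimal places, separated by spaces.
after link 1: o_1 = (-3.4641, -2.0000, 4.0000)
after link 2: o_2 = (-2.4641, -3.7321, 4.0000)
after link 3: o_3 = (-4.9641, 0.5981, 4.0000)

-4.964 0.598 4.000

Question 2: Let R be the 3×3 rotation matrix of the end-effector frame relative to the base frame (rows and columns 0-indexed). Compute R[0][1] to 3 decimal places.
0.750

End-effector y-axis (col 1 of R) = (0.7500,0.4330,0.5000)
R[0][1] = 0.7500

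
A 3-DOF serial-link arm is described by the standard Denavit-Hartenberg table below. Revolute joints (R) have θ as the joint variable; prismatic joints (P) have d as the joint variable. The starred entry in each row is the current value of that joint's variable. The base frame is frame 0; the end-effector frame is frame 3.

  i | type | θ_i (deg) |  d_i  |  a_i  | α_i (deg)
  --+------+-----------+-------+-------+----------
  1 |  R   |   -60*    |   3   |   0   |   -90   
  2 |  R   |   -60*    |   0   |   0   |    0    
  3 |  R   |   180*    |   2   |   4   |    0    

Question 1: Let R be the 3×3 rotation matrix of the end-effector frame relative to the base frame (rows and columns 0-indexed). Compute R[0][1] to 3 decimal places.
-0.433

End-effector y-axis (col 1 of R) = (-0.4330,0.7500,0.5000)
R[0][1] = -0.4330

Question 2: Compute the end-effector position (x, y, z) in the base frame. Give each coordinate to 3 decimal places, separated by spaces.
after link 1: o_1 = (0.0000, 0.0000, 3.0000)
after link 2: o_2 = (0.0000, 0.0000, 3.0000)
after link 3: o_3 = (0.7321, 2.7321, -0.4641)

0.732 2.732 -0.464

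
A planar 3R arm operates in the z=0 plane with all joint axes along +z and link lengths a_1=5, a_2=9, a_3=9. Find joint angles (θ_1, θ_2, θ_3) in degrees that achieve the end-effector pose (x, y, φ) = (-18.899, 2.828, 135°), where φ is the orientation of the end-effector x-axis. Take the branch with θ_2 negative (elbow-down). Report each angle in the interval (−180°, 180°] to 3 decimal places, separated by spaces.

wrist centre = target − a_3·(cos φ, sin φ) = (-12.5350, -3.5360)
cos θ_2 = (169.6302−5²−9²)/(2·5·9) = 0.7070; θ_2 = -45.0085° (elbow-down)
β = atan2(-3.5360,-12.5350) = -164.2470°; ψ = atan2(-6.3649,11.3630) = -29.2550°
θ_1 = β − ψ = -134.9920°
θ_3 = φ − θ_1 − θ_2 = -44.9996° (wrapped to (-180°,180°])

-134.992 -45.008 -45.000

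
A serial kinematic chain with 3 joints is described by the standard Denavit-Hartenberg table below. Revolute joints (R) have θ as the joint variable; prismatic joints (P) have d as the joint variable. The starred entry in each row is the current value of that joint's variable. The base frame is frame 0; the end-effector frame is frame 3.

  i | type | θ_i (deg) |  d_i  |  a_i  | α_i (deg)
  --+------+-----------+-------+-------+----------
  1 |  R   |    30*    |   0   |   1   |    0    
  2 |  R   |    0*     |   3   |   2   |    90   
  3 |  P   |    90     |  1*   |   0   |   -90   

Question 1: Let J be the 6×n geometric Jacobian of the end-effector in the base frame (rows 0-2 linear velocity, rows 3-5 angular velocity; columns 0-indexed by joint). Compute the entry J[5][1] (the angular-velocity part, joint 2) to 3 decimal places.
axis z_1 = (0.0000,0.0000,1.0000); lever o_n−o_1 = (2.2321,0.1340,3.0000)
cross product → J_v[:, 1] = (-0.1340,2.2321,0.0000)
J_ω[:, 1] = z_1
entry J[5][1] = 1.0000

1.000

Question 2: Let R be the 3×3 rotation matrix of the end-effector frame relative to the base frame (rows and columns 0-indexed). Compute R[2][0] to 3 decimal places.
1.000

End-effector x-axis (col 0 of R) = (0.0000,0.0000,1.0000)
R[2][0] = 1.0000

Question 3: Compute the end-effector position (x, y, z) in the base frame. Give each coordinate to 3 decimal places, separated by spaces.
3.098 0.634 3.000

after link 1: o_1 = (0.8660, 0.5000, 0.0000)
after link 2: o_2 = (2.5981, 1.5000, 3.0000)
after link 3: o_3 = (3.0981, 0.6340, 3.0000)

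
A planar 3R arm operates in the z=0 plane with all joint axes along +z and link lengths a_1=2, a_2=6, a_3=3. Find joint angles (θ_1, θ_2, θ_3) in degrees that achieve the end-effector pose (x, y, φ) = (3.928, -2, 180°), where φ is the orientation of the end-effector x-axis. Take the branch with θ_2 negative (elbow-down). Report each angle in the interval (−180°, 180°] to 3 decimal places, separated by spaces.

30.006 -60.008 -149.998

wrist centre = target − a_3·(cos φ, sin φ) = (6.9280, -2.0000)
cos θ_2 = (51.9972−2²−6²)/(2·2·6) = 0.4999; θ_2 = -60.0078° (elbow-down)
β = atan2(-2.0000,6.9280) = -16.1026°; ψ = atan2(-5.1966,4.9993) = -46.1084°
θ_1 = β − ψ = 30.0058°
θ_3 = φ − θ_1 − θ_2 = -149.9981° (wrapped to (-180°,180°])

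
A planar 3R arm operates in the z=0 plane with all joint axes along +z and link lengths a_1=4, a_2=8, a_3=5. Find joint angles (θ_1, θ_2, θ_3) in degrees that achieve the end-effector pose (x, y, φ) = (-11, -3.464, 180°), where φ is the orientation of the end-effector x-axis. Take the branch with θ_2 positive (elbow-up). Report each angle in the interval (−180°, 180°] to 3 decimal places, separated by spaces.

119.999 120.001 -59.999

wrist centre = target − a_3·(cos φ, sin φ) = (-6.0000, -3.4640)
cos θ_2 = (47.9993−4²−8²)/(2·4·8) = -0.5000; θ_2 = 120.0007° (elbow-up)
β = atan2(-3.4640,-6.0000) = -150.0007°; ψ = atan2(6.9282,-0.0001) = 90.0007°
θ_1 = β − ψ = -240.0015°
θ_3 = φ − θ_1 − θ_2 = -59.9993° (wrapped to (-180°,180°])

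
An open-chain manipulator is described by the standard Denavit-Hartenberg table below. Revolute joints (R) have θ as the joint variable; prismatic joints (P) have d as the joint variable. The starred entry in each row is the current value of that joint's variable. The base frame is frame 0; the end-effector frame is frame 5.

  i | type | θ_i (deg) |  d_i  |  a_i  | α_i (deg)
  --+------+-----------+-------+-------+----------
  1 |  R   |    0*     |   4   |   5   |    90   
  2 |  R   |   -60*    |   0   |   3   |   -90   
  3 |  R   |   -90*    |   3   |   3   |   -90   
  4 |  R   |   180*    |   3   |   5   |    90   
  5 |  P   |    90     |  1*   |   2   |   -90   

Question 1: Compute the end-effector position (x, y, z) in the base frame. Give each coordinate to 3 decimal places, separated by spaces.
10.732 2.000 -1.928

after link 1: o_1 = (5.0000, 0.0000, 4.0000)
after link 2: o_2 = (6.5000, -0.0000, 1.4019)
after link 3: o_3 = (9.0981, -3.0000, 2.9019)
after link 4: o_4 = (10.5981, 2.0000, 0.3038)
after link 5: o_5 = (10.7321, 2.0000, -1.9282)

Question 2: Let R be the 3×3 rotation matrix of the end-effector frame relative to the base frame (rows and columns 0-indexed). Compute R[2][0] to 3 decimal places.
End-effector x-axis (col 0 of R) = (0.5000,0.0000,-0.8660)
R[2][0] = -0.8660

-0.866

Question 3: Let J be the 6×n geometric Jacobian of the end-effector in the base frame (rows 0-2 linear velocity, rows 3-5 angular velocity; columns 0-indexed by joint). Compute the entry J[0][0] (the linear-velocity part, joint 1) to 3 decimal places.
axis z_0 = ẑ; lever o_n−o_0 = (10.7321,2.0000,-1.9282)
cross product → J_v[:, 0] = (-2.0000,10.7321,0.0000)
J_ω[:, 0] = z_0
entry J[0][0] = -2.0000

-2.000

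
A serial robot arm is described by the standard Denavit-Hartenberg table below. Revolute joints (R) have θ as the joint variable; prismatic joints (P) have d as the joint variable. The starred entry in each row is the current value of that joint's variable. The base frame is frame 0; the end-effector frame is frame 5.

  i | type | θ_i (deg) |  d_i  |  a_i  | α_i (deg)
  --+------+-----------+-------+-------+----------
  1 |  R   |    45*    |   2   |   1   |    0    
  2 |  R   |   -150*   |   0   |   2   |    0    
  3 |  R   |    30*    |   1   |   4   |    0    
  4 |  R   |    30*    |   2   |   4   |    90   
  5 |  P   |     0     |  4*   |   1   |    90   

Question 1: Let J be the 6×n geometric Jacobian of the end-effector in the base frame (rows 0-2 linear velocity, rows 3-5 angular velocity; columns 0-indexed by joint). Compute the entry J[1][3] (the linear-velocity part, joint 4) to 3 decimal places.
axis z_3 = (0.0000,0.0000,1.0000); lever o_n−o_3 = (0.7071,-6.3640,2.0000)
cross product → J_v[:, 3] = (6.3640,0.7071,-0.0000)
J_ω[:, 3] = z_3
entry J[1][3] = 0.7071

0.707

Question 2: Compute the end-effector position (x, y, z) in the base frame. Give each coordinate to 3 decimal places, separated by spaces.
1.932 -11.452 5.000

after link 1: o_1 = (0.7071, 0.7071, 2.0000)
after link 2: o_2 = (0.1895, -1.2247, 2.0000)
after link 3: o_3 = (1.2247, -5.0884, 3.0000)
after link 4: o_4 = (4.0532, -7.9169, 5.0000)
after link 5: o_5 = (1.9319, -11.4524, 5.0000)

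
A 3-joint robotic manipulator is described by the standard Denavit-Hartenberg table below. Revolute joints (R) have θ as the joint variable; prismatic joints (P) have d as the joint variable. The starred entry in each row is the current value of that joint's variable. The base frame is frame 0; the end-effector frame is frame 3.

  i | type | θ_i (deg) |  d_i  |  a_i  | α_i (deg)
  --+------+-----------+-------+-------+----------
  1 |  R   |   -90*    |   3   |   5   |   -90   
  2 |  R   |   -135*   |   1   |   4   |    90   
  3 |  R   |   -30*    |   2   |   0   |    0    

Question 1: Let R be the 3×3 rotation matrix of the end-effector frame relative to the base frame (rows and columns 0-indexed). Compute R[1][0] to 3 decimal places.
0.612

End-effector x-axis (col 0 of R) = (-0.5000,0.6124,0.6124)
R[1][0] = 0.6124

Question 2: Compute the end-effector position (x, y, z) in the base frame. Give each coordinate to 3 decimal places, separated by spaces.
1.000 -0.757 4.414

after link 1: o_1 = (0.0000, -5.0000, 3.0000)
after link 2: o_2 = (1.0000, -2.1716, 5.8284)
after link 3: o_3 = (1.0000, -0.7574, 4.4142)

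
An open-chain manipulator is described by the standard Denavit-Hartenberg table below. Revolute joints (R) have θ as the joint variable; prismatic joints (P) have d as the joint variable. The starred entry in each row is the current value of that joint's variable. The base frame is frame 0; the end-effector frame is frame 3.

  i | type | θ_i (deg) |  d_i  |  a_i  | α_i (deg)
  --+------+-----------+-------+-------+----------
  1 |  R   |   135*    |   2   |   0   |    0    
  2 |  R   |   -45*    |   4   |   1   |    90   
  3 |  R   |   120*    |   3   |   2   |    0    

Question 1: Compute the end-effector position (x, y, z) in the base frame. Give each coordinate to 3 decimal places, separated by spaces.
3.000 0.000 7.732

after link 1: o_1 = (0.0000, 0.0000, 2.0000)
after link 2: o_2 = (0.0000, 1.0000, 6.0000)
after link 3: o_3 = (3.0000, 0.0000, 7.7321)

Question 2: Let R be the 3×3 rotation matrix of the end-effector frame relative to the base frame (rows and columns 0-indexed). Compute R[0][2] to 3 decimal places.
1.000

End-effector z-axis (col 2 of R) = (1.0000,0.0000,0.0000)
R[0][2] = 1.0000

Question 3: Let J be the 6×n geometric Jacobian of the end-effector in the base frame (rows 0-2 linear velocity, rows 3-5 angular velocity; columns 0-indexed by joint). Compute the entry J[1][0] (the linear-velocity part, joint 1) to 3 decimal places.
3.000

axis z_0 = ẑ; lever o_n−o_0 = (3.0000,0.0000,7.7321)
cross product → J_v[:, 0] = (-0.0000,3.0000,0.0000)
J_ω[:, 0] = z_0
entry J[1][0] = 3.0000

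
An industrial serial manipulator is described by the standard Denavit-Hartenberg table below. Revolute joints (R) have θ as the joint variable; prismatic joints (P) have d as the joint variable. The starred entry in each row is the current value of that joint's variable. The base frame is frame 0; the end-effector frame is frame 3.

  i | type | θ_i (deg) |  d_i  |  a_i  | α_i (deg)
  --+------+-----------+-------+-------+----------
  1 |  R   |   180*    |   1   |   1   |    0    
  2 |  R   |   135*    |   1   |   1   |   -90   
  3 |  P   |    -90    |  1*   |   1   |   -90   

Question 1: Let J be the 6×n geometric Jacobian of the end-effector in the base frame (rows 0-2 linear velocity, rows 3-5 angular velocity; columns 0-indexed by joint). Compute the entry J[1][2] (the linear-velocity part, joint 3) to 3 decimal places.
prismatic axis z_2 = (0.7071,0.7071,0.0000)
J_v[:, 2] = z_2; J_ω[:, 2] = (0,0,0)
entry J[1][2] = 0.7071

0.707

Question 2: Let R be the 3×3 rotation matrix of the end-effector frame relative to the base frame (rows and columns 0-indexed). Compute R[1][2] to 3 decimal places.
-0.707

End-effector z-axis (col 2 of R) = (0.7071,-0.7071,-0.0000)
R[1][2] = -0.7071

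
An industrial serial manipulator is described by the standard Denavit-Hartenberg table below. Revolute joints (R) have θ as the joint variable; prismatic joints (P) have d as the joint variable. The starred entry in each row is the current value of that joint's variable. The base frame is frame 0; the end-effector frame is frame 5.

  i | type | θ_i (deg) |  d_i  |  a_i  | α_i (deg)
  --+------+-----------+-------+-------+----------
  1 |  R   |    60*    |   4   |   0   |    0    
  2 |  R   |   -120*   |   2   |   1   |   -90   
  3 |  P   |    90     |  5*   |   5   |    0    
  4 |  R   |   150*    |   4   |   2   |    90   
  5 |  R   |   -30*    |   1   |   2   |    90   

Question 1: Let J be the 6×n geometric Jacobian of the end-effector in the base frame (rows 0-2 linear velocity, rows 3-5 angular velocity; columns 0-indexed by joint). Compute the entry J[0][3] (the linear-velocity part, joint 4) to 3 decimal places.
1.366

axis z_3 = (0.8660,0.5000,0.0000); lever o_n−o_3 = (1.2321,3.8660,2.7321)
cross product → J_v[:, 3] = (1.3660,-2.3660,2.7321)
J_ω[:, 3] = z_3
entry J[0][3] = 1.3660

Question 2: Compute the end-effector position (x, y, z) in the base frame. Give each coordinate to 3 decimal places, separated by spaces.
6.062 5.500 3.732

after link 1: o_1 = (0.0000, 0.0000, 4.0000)
after link 2: o_2 = (0.5000, -0.8660, 6.0000)
after link 3: o_3 = (4.8301, 1.6340, 1.0000)
after link 4: o_4 = (7.7942, 4.5000, 2.7321)
after link 5: o_5 = (6.0622, 5.5000, 3.7321)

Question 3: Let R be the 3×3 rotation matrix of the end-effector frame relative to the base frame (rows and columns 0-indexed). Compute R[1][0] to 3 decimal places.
0.125

End-effector x-axis (col 0 of R) = (-0.6495,0.1250,0.7500)
R[1][0] = 0.1250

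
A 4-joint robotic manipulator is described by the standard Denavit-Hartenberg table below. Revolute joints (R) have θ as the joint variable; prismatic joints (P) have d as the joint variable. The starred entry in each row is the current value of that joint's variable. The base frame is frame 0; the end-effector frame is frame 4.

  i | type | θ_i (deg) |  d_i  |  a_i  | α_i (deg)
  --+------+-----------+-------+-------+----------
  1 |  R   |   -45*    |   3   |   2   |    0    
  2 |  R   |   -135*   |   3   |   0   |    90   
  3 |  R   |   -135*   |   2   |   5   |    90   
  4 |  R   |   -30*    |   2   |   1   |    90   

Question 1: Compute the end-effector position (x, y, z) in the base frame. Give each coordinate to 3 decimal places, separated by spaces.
after link 1: o_1 = (1.4142, -1.4142, 3.0000)
after link 2: o_2 = (1.4142, -1.4142, 6.0000)
after link 3: o_3 = (4.9497, 0.5858, 2.4645)
after link 4: o_4 = (6.9763, 0.0858, 3.2663)

6.976 0.086 3.266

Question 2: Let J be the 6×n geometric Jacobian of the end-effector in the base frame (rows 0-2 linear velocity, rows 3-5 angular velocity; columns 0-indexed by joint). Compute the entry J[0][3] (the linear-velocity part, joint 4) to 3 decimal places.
axis z_3 = (0.7071,0.0000,0.7071); lever o_n−o_3 = (2.0266,-0.5000,0.8018)
cross product → J_v[:, 3] = (0.3536,0.8660,-0.3536)
J_ω[:, 3] = z_3
entry J[0][3] = 0.3536

0.354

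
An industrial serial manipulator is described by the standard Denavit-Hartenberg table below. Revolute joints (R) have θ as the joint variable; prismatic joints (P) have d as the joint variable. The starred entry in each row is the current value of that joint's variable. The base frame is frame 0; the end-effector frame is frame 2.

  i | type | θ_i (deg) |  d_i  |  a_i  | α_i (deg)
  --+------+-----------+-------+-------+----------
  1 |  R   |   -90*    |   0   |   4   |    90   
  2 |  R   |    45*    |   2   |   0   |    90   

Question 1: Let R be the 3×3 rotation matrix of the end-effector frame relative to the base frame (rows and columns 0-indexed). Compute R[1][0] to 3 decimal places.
End-effector x-axis (col 0 of R) = (0.0000,-0.7071,0.7071)
R[1][0] = -0.7071

-0.707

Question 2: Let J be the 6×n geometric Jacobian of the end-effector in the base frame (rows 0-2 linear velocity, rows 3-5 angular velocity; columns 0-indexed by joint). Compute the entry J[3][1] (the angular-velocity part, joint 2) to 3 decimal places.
axis z_1 = (-1.0000,-0.0000,0.0000); lever o_n−o_1 = (-2.0000,0.0000,0.0000)
cross product → J_v[:, 1] = (-0.0000,0.0000,-0.0000)
J_ω[:, 1] = z_1
entry J[3][1] = -1.0000

-1.000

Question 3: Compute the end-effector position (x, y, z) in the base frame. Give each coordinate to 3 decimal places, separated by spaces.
after link 1: o_1 = (0.0000, -4.0000, 0.0000)
after link 2: o_2 = (-2.0000, -4.0000, 0.0000)

-2.000 -4.000 0.000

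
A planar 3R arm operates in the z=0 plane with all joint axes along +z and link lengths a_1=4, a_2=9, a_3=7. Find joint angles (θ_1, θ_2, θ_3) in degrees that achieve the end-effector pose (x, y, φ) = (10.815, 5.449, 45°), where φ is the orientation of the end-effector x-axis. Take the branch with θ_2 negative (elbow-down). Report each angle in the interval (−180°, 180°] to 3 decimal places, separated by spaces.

134.992 -149.993 60.001

wrist centre = target − a_3·(cos φ, sin φ) = (5.8653, 0.4993)
cos θ_2 = (34.6504−4²−9²)/(2·4·9) = -0.8660; θ_2 = -149.9932° (elbow-down)
β = atan2(0.4993,5.8653) = 4.8653°; ψ = atan2(-4.5009,-3.7937) = -130.1265°
θ_1 = β − ψ = 134.9919°
θ_3 = φ − θ_1 − θ_2 = 60.0014° (wrapped to (-180°,180°])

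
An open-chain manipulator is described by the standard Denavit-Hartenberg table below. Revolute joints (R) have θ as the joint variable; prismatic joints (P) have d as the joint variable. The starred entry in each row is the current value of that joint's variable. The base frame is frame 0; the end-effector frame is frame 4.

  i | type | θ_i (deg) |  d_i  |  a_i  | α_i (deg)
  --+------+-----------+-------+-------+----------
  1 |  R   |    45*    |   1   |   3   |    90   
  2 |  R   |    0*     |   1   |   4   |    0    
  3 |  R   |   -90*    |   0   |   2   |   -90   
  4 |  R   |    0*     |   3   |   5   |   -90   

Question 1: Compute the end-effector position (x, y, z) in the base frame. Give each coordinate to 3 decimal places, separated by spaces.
7.778 6.364 -6.000

after link 1: o_1 = (2.1213, 2.1213, 1.0000)
after link 2: o_2 = (5.6569, 4.2426, 1.0000)
after link 3: o_3 = (5.6569, 4.2426, -1.0000)
after link 4: o_4 = (7.7782, 6.3640, -6.0000)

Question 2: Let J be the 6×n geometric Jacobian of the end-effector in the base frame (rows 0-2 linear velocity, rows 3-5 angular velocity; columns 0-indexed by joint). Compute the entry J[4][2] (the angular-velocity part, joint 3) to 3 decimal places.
-0.707

axis z_2 = (0.7071,-0.7071,0.0000); lever o_n−o_2 = (2.1213,2.1213,-7.0000)
cross product → J_v[:, 2] = (4.9497,4.9497,3.0000)
J_ω[:, 2] = z_2
entry J[4][2] = -0.7071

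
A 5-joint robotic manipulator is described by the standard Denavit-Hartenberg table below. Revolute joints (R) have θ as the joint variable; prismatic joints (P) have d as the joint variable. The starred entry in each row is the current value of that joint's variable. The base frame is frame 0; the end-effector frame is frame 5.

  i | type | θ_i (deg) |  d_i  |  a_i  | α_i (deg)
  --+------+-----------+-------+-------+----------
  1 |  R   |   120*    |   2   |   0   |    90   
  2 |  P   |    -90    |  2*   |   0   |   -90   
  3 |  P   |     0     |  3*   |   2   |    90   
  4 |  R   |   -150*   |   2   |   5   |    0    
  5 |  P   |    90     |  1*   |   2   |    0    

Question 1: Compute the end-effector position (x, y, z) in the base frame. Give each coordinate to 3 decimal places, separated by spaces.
after link 1: o_1 = (0.0000, 0.0000, 2.0000)
after link 2: o_2 = (1.7321, 1.0000, 2.0000)
after link 3: o_3 = (0.2321, 3.5981, 0.0000)
after link 4: o_4 = (3.2141, 2.4330, 4.3301)
after link 5: o_5 = (4.9462, 1.4330, 3.3301)

4.946 1.433 3.330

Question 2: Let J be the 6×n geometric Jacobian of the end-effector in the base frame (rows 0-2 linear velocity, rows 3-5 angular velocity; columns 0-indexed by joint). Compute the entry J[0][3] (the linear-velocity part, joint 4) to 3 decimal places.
1.665

axis z_3 = (0.8660,0.5000,0.0000); lever o_n−o_3 = (4.7141,-2.1651,3.3301)
cross product → J_v[:, 3] = (1.6651,-2.8840,-4.2321)
J_ω[:, 3] = z_3
entry J[0][3] = 1.6651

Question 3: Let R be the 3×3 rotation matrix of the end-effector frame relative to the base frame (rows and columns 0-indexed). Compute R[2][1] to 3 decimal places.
End-effector y-axis (col 1 of R) = (-0.2500,0.4330,-0.8660)
R[2][1] = -0.8660

-0.866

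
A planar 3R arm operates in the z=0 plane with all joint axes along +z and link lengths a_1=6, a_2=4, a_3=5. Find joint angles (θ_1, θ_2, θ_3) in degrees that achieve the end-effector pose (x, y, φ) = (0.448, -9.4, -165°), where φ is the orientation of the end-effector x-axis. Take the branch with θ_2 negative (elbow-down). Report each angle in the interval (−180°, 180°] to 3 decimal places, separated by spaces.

wrist centre = target − a_3·(cos φ, sin φ) = (5.2776, -8.1059)
cos θ_2 = (93.5591−6²−4²)/(2·6·4) = 0.8658; θ_2 = -30.0242° (elbow-down)
β = atan2(-8.1059,5.2776) = -56.9325°; ψ = atan2(-2.0015,9.4633) = -11.9420°
θ_1 = β − ψ = -44.9905°
θ_3 = φ − θ_1 − θ_2 = -89.9853° (wrapped to (-180°,180°])

-44.990 -30.024 -89.985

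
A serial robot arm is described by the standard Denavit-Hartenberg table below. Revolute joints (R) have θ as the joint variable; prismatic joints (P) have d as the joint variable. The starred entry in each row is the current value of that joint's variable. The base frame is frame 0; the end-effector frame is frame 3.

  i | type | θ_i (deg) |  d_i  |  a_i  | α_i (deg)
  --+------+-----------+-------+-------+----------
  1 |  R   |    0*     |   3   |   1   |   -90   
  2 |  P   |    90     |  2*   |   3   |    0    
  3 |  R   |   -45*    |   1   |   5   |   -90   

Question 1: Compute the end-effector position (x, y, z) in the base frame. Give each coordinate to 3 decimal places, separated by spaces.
4.536 3.000 -3.536

after link 1: o_1 = (1.0000, 0.0000, 3.0000)
after link 2: o_2 = (1.0000, 2.0000, 0.0000)
after link 3: o_3 = (4.5355, 3.0000, -3.5355)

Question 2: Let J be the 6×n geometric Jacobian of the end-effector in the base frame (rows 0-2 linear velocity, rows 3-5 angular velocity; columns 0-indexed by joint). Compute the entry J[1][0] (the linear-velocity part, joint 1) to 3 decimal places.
4.536

axis z_0 = ẑ; lever o_n−o_0 = (4.5355,3.0000,-3.5355)
cross product → J_v[:, 0] = (-3.0000,4.5355,0.0000)
J_ω[:, 0] = z_0
entry J[1][0] = 4.5355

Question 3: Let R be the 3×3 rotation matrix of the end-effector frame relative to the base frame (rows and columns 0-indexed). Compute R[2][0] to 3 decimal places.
End-effector x-axis (col 0 of R) = (0.7071,0.0000,-0.7071)
R[2][0] = -0.7071

-0.707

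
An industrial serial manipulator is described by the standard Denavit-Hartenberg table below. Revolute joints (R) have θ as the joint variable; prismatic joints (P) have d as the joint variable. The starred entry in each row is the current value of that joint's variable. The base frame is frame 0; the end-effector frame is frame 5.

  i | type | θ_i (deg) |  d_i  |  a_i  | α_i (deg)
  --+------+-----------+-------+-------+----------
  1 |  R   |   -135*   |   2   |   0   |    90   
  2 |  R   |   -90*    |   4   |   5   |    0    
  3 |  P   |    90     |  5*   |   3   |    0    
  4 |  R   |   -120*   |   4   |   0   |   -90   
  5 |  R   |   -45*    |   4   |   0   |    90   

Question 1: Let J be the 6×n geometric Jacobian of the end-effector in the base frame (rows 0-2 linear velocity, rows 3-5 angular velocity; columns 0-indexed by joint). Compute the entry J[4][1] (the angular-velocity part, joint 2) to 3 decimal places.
axis z_1 = (-0.7071,0.7071,0.0000); lever o_n−o_1 = (-13.7632,4.6216,-7.0000)
cross product → J_v[:, 1] = (-4.9497,-4.9497,6.4641)
J_ω[:, 1] = z_1
entry J[4][1] = 0.7071

0.707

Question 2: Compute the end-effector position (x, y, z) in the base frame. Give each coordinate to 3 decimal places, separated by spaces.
after link 1: o_1 = (0.0000, 0.0000, 2.0000)
after link 2: o_2 = (-2.8284, 2.8284, -3.0000)
after link 3: o_3 = (-8.4853, 4.2426, -3.0000)
after link 4: o_4 = (-11.3137, 7.0711, -3.0000)
after link 5: o_5 = (-13.7632, 4.6216, -5.0000)

-13.763 4.622 -5.000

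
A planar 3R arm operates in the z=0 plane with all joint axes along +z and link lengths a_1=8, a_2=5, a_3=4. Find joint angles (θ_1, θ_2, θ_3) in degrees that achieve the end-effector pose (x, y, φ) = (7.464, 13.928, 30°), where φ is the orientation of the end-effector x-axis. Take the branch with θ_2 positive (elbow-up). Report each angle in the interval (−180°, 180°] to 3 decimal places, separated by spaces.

59.997 30.008 -60.005

wrist centre = target − a_3·(cos φ, sin φ) = (3.9999, 11.9280)
cos θ_2 = (158.2764−8²−5²)/(2·8·5) = 0.8660; θ_2 = 30.0081° (elbow-up)
β = atan2(11.9280,3.9999) = 71.4618°; ψ = atan2(2.5006,12.3298) = 11.4647°
θ_1 = β − ψ = 59.9971°
θ_3 = φ − θ_1 − θ_2 = -60.0052° (wrapped to (-180°,180°])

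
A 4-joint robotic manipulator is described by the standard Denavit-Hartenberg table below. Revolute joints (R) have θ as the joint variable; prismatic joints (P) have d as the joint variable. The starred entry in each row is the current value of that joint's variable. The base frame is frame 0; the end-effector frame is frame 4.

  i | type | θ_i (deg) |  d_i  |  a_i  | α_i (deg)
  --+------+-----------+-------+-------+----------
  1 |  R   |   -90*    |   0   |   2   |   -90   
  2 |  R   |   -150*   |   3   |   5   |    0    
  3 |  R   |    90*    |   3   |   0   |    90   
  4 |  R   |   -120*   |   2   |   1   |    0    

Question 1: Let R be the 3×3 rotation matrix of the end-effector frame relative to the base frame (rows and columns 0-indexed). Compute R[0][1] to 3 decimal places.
End-effector y-axis (col 1 of R) = (-0.5000,-0.4330,0.7500)
R[0][1] = -0.5000

-0.500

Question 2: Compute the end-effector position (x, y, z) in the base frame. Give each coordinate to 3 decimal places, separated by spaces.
after link 1: o_1 = (0.0000, -2.0000, 0.0000)
after link 2: o_2 = (3.0000, 2.3301, 2.5000)
after link 3: o_3 = (6.0000, 2.3301, 2.5000)
after link 4: o_4 = (5.1340, 4.3122, 3.0670)

5.134 4.312 3.067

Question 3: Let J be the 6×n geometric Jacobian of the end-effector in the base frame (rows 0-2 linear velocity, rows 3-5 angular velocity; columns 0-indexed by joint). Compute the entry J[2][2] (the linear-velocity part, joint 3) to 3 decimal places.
axis z_2 = (1.0000,0.0000,0.0000); lever o_n−o_2 = (2.1340,1.9821,0.5670)
cross product → J_v[:, 2] = (-0.0000,-0.5670,1.9821)
J_ω[:, 2] = z_2
entry J[2][2] = 1.9821

1.982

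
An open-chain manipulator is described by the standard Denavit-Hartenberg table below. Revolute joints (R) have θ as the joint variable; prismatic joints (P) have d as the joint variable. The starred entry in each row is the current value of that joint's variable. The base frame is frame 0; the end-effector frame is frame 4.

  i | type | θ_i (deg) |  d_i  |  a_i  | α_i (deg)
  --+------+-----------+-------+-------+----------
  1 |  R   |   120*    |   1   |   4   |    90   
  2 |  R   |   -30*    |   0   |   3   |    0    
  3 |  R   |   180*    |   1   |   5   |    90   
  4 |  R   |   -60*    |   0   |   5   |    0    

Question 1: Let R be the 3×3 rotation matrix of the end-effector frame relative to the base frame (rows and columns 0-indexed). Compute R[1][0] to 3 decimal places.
-0.808

End-effector x-axis (col 0 of R) = (-0.5335,-0.8080,0.2500)
R[1][0] = -0.8080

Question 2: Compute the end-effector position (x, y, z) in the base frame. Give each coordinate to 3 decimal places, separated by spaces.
after link 1: o_1 = (-2.0000, 3.4641, 1.0000)
after link 2: o_2 = (-3.2990, 5.7141, -0.5000)
after link 3: o_3 = (-0.2679, 2.4641, 2.0000)
after link 4: o_4 = (-2.9354, -1.5760, 3.2500)

-2.935 -1.576 3.250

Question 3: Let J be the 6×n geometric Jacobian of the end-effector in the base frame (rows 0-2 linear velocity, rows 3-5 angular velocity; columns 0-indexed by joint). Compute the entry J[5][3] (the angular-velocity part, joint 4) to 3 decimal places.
0.866

axis z_3 = (-0.2500,0.4330,0.8660); lever o_n−o_3 = (-2.6675,-4.0401,1.2500)
cross product → J_v[:, 3] = (4.0401,-1.9976,2.1651)
J_ω[:, 3] = z_3
entry J[5][3] = 0.8660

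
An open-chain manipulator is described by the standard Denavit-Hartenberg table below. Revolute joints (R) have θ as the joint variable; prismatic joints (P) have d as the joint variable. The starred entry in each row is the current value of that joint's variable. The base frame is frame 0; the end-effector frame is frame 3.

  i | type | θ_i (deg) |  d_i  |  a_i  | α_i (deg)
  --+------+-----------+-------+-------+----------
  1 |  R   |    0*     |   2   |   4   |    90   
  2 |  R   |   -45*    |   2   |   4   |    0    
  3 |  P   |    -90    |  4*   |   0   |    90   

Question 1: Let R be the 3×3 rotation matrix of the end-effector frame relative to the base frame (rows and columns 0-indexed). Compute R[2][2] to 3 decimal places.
0.707

End-effector z-axis (col 2 of R) = (-0.7071,-0.0000,0.7071)
R[2][2] = 0.7071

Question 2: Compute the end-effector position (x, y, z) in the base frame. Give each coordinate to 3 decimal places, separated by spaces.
6.828 -6.000 -0.828

after link 1: o_1 = (4.0000, 0.0000, 2.0000)
after link 2: o_2 = (6.8284, -2.0000, -0.8284)
after link 3: o_3 = (6.8284, -6.0000, -0.8284)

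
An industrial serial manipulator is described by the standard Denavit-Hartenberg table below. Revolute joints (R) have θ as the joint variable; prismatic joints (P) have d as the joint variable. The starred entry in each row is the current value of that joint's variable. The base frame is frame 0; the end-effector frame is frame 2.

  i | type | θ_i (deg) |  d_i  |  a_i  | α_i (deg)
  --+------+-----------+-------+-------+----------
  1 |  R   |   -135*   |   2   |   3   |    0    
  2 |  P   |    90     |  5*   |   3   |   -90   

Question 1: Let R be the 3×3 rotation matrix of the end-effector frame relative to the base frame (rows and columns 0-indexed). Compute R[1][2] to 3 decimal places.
End-effector z-axis (col 2 of R) = (0.7071,0.7071,0.0000)
R[1][2] = 0.7071

0.707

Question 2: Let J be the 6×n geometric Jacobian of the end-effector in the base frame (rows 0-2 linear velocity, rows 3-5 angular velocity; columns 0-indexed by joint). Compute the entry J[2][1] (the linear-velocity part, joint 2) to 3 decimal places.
1.000

prismatic axis z_1 = (0.0000,0.0000,1.0000)
J_v[:, 1] = z_1; J_ω[:, 1] = (0,0,0)
entry J[2][1] = 1.0000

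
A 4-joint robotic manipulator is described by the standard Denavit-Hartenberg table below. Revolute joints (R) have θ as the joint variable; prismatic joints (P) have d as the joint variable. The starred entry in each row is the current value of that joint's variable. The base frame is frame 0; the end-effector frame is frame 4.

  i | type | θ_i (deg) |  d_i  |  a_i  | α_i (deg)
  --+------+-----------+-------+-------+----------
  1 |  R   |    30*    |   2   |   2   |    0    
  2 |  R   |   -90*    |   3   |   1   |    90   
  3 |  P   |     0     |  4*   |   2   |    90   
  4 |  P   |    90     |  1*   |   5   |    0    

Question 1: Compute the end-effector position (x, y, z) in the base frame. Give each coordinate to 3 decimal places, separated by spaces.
-4.562 -6.098 4.000

after link 1: o_1 = (1.7321, 1.0000, 2.0000)
after link 2: o_2 = (2.2321, 0.1340, 5.0000)
after link 3: o_3 = (-0.2321, -3.5981, 5.0000)
after link 4: o_4 = (-4.5622, -6.0981, 4.0000)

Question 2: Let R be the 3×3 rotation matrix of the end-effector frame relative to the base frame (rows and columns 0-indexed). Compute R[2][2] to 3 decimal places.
End-effector z-axis (col 2 of R) = (-0.0000,-0.0000,-1.0000)
R[2][2] = -1.0000

-1.000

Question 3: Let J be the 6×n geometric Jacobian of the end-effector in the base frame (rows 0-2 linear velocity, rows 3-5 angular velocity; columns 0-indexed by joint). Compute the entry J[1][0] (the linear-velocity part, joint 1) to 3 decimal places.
-4.562

axis z_0 = ẑ; lever o_n−o_0 = (-4.5622,-6.0981,4.0000)
cross product → J_v[:, 0] = (6.0981,-4.5622,0.0000)
J_ω[:, 0] = z_0
entry J[1][0] = -4.5622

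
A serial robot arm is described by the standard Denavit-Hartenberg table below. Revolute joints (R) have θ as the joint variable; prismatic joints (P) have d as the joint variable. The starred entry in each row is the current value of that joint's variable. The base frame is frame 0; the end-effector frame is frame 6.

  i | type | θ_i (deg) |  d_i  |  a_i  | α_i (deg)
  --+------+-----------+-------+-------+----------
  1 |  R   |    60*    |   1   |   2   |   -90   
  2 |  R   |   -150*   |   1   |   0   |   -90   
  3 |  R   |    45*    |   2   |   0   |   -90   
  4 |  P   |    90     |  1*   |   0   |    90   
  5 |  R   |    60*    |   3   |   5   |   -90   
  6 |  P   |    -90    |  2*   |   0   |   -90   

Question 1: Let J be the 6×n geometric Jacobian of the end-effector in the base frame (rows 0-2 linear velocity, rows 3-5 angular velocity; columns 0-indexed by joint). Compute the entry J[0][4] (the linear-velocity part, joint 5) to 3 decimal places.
2.038

axis z_4 = (0.3062,-0.8839,0.3536); lever o_n−o_4 = (5.6226,-2.0419,-1.4889)
cross product → J_v[:, 4] = (2.0379,2.4438,4.3445)
J_ω[:, 4] = z_4
entry J[0][4] = 2.0379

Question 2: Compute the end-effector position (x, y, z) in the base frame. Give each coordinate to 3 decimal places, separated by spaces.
7.175 1.233 0.890

after link 1: o_1 = (1.0000, 1.7321, 1.0000)
after link 2: o_2 = (0.1340, 2.2321, 1.0000)
after link 3: o_3 = (0.6340, 3.0981, 2.7321)
after link 4: o_4 = (1.5525, 3.2749, 2.3785)
after link 5: o_5 = (5.8236, 0.3061, -0.2568)
after link 6: o_6 = (7.1751, 1.2329, 0.8896)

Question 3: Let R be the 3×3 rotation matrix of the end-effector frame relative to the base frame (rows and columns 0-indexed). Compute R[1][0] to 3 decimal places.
End-effector x-axis (col 0 of R) = (0.3062,-0.8839,0.3536)
R[1][0] = -0.8839

-0.884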